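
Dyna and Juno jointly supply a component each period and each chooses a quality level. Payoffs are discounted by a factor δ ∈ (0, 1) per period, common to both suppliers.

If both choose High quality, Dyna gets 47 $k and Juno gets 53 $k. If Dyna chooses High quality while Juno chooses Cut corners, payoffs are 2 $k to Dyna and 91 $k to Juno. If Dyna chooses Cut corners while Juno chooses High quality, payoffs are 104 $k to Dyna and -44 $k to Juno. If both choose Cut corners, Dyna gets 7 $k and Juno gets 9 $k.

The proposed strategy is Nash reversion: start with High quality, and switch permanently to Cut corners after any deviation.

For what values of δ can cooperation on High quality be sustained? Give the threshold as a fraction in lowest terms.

57/97

Dyna: cooperation gives 47 each period; deviation gives 104 once then 7 forever.
  47/(1−δ) ≥ 104 + 7δ/(1−δ) ⇒ δ ≥ 57/97.
Juno: cooperation gives 53 each period; deviation gives 91 once then 9 forever.
  δ ≥ 38/82 = 19/41.
Both must hold, so the binding constraint is Dyna's: δ ≥ 57/97.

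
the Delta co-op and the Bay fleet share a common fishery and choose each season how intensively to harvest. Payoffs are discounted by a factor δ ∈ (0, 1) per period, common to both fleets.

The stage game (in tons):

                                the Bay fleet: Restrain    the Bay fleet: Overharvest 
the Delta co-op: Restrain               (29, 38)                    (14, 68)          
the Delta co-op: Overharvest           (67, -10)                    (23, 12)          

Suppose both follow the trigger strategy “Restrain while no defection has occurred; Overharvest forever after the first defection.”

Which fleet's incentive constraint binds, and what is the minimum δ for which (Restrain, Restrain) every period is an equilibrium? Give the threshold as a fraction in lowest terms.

the Delta co-op; δ ≥ 19/22

the Delta co-op's threshold: (67−29)/(67−23) = 19/22.
the Bay fleet's threshold: (68−38)/(68−12) = 15/28.
19/22 > 15/28, so the Delta co-op binds and δ* = 19/22.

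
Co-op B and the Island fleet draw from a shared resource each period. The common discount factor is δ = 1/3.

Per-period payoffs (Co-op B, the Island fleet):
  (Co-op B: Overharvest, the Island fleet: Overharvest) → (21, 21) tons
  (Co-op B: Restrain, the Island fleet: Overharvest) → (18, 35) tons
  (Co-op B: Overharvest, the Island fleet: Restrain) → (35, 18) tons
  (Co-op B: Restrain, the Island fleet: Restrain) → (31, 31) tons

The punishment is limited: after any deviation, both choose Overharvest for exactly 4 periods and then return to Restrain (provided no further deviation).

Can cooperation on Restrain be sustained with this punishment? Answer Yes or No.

A one-shot deviation gives 35 now, then 21 for 4 periods, then back to 31.
Gain from deviating: (35−31) today; loss: (31−21) in each of the next 4 periods.
No-deviation condition: (31−21)(δ+…+δ^4) ≥ 35−31, i.e. δ+…+δ^4 ≥ 2/5.
At δ = 1/3: δ+…+δ^4 = 0.4938 ≥ 0.4000.
So cooperation is sustainable.

Yes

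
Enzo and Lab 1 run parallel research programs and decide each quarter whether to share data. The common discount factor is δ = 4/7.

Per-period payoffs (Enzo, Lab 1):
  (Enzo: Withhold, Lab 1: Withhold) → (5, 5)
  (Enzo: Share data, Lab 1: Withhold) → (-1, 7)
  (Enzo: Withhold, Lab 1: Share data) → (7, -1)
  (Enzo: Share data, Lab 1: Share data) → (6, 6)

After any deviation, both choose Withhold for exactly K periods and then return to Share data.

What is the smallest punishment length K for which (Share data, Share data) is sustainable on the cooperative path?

3

Need Σ_{k=1}^{K} δ^k ≥ (7−6)/(6−5) = 1.0000 at δ = 4/7.
At K = 2 the sum is 0.8980 < 1.0000; at K = 3 it is 1.0845 ≥ 1.0000.
So the minimum punishment length is K = 3.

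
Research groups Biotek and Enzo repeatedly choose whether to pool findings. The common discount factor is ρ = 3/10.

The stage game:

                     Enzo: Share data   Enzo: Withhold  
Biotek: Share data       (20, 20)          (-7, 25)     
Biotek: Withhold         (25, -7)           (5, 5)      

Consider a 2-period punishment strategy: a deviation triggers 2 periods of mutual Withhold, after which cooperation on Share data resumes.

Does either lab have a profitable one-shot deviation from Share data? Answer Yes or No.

IC: ρ+…+ρ^2 ≥ (25−20)/(20−5) = 1/3.
At ρ = 3/10: partial sum = 0.3900 ≥ 0.3333. Cooperation sustainable.

No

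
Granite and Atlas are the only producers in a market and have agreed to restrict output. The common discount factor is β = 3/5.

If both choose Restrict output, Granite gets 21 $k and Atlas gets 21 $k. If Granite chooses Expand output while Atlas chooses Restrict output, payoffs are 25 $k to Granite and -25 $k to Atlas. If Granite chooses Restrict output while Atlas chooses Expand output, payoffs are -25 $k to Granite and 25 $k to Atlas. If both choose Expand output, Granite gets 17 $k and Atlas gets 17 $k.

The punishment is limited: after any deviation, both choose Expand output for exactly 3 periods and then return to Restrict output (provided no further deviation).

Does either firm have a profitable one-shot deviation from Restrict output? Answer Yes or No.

A one-shot deviation gives 25 now, then 17 for 3 periods, then back to 21.
Gain from deviating: (25−21) today; loss: (21−17) in each of the next 3 periods.
No-deviation condition: (21−17)(β+…+β^3) ≥ 25−21, i.e. β+…+β^3 ≥ 1.
At β = 3/5: β+…+β^3 = 1.1760 ≥ 1.0000.
So cooperation is sustainable.

No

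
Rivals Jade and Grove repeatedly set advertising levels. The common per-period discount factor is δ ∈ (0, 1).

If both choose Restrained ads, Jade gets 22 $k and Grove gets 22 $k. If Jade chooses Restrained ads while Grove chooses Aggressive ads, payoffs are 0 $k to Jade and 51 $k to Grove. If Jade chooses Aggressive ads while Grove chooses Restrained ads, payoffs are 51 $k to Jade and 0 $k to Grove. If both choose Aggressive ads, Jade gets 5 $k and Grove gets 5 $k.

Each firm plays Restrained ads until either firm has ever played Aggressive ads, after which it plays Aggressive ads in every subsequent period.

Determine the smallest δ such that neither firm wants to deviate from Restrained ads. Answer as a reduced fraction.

29/46

Cooperation forever yields 22 each period: 22/(1−δ).
Deviating yields 51 once, then 5 forever: 51 + 5δ/(1−δ).
No profitable deviation requires 22/(1−δ) ≥ 51 + 5δ/(1−δ).
Multiplying by (1−δ): 22 ≥ 51(1−δ) + 5δ = 51 − 46δ.
So 46δ ≥ 29, i.e. δ ≥ 29/46.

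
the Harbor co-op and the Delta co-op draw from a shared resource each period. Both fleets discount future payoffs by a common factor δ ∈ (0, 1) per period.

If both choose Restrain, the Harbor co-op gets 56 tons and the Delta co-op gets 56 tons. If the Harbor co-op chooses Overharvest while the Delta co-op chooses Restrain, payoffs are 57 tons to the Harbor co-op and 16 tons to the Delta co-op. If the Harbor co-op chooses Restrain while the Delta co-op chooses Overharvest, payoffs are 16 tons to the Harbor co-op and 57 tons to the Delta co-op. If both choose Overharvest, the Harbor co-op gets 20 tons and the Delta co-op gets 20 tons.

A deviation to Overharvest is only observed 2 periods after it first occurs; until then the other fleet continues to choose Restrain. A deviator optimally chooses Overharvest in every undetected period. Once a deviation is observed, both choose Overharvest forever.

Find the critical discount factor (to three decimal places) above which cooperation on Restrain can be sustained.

0.164

Deviating for the 2 undetected periods gains 57−56 = 1 per period over cooperation, then loses 56−20 = 36 per period forever once punishment starts.
Gain: 1(1 + δ + … + δ^1); loss: 36·δ^2/(1−δ).
No profitable deviation ⇔ 1(1−δ^2) ≤ 36·δ^2, i.e. δ^2 ≥ 1/(1+36) = 1/37.
Hence δ ≥ (1/37)^(1/2) ≈ 0.164.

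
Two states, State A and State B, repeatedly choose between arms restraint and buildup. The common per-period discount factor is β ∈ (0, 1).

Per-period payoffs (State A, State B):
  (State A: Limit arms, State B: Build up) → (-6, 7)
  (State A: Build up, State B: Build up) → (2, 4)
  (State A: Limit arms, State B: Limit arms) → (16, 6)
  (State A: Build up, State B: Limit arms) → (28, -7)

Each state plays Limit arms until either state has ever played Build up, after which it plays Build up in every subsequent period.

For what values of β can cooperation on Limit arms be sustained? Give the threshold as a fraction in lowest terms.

6/13

For State A: deviation gain 28−16 = 12, per-period punishment loss 16−2 = 14. IC gives β ≥ 12/26 = 6/13.
For State B: gain 1, loss 2 per period, so β ≥ 1/3.
The tighter constraint is State A's, so cooperation needs β ≥ 6/13.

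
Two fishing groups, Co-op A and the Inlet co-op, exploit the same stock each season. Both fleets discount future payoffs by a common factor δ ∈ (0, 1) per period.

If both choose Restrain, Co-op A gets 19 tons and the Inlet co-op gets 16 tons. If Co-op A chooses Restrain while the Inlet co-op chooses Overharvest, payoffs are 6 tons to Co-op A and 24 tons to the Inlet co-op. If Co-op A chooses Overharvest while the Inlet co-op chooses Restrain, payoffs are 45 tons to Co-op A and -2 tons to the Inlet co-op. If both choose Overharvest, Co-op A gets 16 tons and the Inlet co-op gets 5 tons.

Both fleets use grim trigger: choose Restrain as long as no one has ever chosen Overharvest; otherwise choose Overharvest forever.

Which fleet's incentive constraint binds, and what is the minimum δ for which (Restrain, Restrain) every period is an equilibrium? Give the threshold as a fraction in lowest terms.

Co-op A's threshold: (45−19)/(45−16) = 26/29.
the Inlet co-op's threshold: (24−16)/(24−5) = 8/19.
26/29 > 8/19, so Co-op A binds and δ* = 26/29.

Co-op A; δ ≥ 26/29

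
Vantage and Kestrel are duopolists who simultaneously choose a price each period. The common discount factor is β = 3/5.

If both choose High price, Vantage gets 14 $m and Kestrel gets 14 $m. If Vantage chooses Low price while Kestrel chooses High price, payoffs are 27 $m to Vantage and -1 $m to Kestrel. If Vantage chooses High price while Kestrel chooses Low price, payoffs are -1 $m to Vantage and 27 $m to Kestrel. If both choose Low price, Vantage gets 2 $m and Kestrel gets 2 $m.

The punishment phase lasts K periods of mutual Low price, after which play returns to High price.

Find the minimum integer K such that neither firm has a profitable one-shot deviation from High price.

Need Σ_{k=1}^{K} β^k ≥ (27−14)/(14−2) = 1.0833 at β = 3/5.
At K = 2 the sum is 0.9600 < 1.0833; at K = 3 it is 1.1760 ≥ 1.0833.
So the minimum punishment length is K = 3.

3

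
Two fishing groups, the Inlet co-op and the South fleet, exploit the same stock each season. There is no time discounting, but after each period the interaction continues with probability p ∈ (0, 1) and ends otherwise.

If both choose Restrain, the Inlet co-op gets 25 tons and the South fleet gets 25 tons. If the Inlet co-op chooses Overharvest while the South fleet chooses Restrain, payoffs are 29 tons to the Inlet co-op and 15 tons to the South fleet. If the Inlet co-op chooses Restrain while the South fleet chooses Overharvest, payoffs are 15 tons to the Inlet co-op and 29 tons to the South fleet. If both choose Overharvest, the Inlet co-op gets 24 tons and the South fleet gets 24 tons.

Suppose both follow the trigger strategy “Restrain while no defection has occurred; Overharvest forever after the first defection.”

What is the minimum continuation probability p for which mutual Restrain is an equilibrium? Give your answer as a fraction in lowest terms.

With no time discounting, the continuation probability p plays the role of the discount factor.
Grim-trigger IC: 25/(1−p) ≥ 29 + 24p/(1−p) ⇒ p ≥ (29−25)/(29−24) = 4/5.

4/5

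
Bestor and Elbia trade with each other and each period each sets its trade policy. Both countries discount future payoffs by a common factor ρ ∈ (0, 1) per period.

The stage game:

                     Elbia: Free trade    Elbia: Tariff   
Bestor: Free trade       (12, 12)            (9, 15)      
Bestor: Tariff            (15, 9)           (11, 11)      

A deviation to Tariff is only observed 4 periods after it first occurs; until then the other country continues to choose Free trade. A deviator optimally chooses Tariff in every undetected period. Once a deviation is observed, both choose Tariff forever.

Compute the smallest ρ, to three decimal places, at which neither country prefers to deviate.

Deviating for the 4 undetected periods gains 15−12 = 3 per period over cooperation, then loses 12−11 = 1 per period forever once punishment starts.
Gain: 3(1 + ρ + … + ρ^3); loss: 1·ρ^4/(1−ρ).
No profitable deviation ⇔ 3(1−ρ^4) ≤ 1·ρ^4, i.e. ρ^4 ≥ 3/(3+1) = 3/4.
Hence ρ ≥ (3/4)^(1/4) ≈ 0.931.

0.931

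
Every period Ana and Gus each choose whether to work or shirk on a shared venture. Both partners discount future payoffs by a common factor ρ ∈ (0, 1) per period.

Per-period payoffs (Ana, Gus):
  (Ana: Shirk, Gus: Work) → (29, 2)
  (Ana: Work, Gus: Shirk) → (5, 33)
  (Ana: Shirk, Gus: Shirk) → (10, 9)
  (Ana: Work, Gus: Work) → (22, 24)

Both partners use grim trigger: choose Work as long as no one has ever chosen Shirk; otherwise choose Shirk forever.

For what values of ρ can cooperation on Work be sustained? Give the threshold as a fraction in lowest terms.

For Ana: deviation gain 29−22 = 7, per-period punishment loss 22−10 = 12. IC gives ρ ≥ 7/19.
For Gus: gain 9, loss 15 per period, so ρ ≥ 9/24 = 3/8.
The tighter constraint is Gus's, so cooperation needs ρ ≥ 3/8.

3/8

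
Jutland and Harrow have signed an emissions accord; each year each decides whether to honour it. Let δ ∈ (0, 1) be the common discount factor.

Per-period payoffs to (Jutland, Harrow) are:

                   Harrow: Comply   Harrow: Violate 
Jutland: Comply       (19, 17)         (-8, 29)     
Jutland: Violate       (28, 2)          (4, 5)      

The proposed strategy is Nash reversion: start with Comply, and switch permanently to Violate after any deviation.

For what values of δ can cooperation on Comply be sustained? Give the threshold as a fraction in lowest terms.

1/2

Jutland: cooperation gives 19 each period; deviation gives 28 once then 4 forever.
  19/(1−δ) ≥ 28 + 4δ/(1−δ) ⇒ δ ≥ 9/24 = 3/8.
Harrow: cooperation gives 17 each period; deviation gives 29 once then 5 forever.
  δ ≥ 12/24 = 1/2.
Both must hold, so the binding constraint is Harrow's: δ ≥ 1/2.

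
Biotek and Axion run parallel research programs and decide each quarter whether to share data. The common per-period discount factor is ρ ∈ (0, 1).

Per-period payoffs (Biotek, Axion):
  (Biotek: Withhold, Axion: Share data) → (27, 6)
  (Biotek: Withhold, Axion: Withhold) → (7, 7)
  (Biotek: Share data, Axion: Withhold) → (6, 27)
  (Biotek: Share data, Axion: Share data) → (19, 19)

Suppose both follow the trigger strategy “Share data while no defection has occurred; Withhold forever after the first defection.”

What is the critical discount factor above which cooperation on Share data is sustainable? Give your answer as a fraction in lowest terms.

2/5

Under grim trigger the critical discount factor is (T−C)/(T−P) with T = 27, C = 19, P = 7.
ρ* = (27−19)/(27−7) = 8/20 = 2/5.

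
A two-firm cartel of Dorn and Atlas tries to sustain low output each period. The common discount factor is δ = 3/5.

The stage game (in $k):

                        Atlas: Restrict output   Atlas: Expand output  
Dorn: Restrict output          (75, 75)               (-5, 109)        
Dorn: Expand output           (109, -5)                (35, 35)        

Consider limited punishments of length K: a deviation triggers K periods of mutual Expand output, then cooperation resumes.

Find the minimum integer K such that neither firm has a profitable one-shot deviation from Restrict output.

No profitable deviation requires (75−35)(δ+…+δ^K) ≥ 109−75, i.e. δ+…+δ^K ≥ 17/20 ≈ 0.8500.
With δ = 3/5, the partial sums are K=1: 0.6000, K=2: 0.9600.
K = 2 is the first length at which the sum reaches 0.8500.

2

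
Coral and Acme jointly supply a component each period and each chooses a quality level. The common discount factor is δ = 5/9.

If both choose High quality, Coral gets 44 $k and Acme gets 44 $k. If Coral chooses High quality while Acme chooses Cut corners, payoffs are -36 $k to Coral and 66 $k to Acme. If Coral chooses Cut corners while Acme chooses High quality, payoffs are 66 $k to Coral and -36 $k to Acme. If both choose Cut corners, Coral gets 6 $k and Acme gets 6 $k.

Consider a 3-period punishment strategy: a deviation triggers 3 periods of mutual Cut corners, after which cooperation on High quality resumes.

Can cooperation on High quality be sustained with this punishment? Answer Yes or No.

Yes

A one-shot deviation gives 66 now, then 6 for 3 periods, then back to 44.
Gain from deviating: (66−44) today; loss: (44−6) in each of the next 3 periods.
No-deviation condition: (44−6)(δ+…+δ^3) ≥ 66−44, i.e. δ+…+δ^3 ≥ 11/19.
At δ = 5/9: δ+…+δ^3 = 1.0357 ≥ 0.5789.
So cooperation is sustainable.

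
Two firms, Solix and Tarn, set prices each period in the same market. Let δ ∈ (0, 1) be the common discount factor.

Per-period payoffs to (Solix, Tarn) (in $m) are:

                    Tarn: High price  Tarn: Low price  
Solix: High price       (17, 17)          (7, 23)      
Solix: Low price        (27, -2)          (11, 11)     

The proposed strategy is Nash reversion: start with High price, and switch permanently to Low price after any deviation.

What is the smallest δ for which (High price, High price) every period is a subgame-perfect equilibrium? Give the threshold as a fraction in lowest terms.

5/8

Solix: cooperation gives 17 each period; deviation gives 27 once then 11 forever.
  17/(1−δ) ≥ 27 + 11δ/(1−δ) ⇒ δ ≥ 10/16 = 5/8.
Tarn: cooperation gives 17 each period; deviation gives 23 once then 11 forever.
  δ ≥ 6/12 = 1/2.
Both must hold, so the binding constraint is Solix's: δ ≥ 5/8.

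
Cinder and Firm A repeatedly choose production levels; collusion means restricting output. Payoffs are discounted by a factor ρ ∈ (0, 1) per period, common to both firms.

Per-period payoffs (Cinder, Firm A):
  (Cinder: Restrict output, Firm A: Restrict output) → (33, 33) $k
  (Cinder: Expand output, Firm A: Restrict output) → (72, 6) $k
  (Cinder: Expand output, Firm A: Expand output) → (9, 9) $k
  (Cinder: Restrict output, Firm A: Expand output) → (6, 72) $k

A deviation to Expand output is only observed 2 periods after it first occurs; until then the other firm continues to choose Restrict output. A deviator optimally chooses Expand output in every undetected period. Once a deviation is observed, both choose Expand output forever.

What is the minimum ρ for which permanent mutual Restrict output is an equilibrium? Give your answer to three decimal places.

A deviator earns 72 for 2 periods, then 9 forever; cooperating earns 33 forever. Multiplying the IC by (1−ρ):
33 ≥ 72(1−ρ^2) + 9ρ^2, so 63·ρ^2 ≥ 39 and ρ^2 ≥ 13/21.
ρ ≥ (13/21)^(1/2) ≈ 0.787.

0.787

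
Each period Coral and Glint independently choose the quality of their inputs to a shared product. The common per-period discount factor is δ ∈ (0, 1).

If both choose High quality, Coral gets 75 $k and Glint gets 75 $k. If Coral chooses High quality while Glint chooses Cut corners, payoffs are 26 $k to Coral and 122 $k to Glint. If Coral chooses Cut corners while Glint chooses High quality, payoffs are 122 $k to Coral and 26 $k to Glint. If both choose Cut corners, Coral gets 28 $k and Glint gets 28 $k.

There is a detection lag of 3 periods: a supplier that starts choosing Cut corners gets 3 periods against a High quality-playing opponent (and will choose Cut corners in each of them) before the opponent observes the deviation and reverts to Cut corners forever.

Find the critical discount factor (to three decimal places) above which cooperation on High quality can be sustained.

0.794

A deviator earns 122 for 3 periods, then 28 forever; cooperating earns 75 forever. Multiplying the IC by (1−δ):
75 ≥ 122(1−δ^3) + 28δ^3, so 94·δ^3 ≥ 47 and δ^3 ≥ 1/2.
δ ≥ (1/2)^(1/3) ≈ 0.794.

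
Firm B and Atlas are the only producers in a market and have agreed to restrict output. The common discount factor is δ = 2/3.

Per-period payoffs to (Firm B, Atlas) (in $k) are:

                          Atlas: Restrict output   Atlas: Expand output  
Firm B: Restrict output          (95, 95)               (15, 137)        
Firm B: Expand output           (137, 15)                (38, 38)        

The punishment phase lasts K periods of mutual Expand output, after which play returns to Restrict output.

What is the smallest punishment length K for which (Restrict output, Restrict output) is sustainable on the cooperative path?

2

No profitable deviation requires (95−38)(δ+…+δ^K) ≥ 137−95, i.e. δ+…+δ^K ≥ 14/19 ≈ 0.7368.
With δ = 2/3, the partial sums are K=1: 0.6667, K=2: 1.1111.
K = 2 is the first length at which the sum reaches 0.7368.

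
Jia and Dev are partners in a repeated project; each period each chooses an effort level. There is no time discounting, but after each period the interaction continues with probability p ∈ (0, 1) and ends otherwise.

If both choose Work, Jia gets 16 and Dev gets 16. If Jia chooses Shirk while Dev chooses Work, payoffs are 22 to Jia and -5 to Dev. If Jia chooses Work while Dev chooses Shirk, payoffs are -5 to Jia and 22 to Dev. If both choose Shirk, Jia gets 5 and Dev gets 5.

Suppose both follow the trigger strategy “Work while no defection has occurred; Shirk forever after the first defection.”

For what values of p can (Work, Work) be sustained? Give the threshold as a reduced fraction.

With no time discounting, the continuation probability p plays the role of the discount factor.
Grim-trigger IC: 16/(1−p) ≥ 22 + 5p/(1−p) ⇒ p ≥ (22−16)/(22−5) = 6/17.

6/17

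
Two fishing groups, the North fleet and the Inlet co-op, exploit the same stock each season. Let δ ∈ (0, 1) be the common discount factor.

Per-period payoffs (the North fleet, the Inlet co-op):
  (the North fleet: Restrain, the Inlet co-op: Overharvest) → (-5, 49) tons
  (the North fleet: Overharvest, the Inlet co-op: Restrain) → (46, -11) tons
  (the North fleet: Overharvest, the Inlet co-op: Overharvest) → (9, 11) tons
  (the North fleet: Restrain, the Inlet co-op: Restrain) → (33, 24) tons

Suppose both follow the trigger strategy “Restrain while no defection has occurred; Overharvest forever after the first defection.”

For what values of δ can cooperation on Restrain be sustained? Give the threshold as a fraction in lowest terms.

25/38

For the North fleet: deviation gain 46−33 = 13, per-period punishment loss 33−9 = 24. IC gives δ ≥ 13/37.
For the Inlet co-op: gain 25, loss 13 per period, so δ ≥ 25/38.
The tighter constraint is the Inlet co-op's, so cooperation needs δ ≥ 25/38.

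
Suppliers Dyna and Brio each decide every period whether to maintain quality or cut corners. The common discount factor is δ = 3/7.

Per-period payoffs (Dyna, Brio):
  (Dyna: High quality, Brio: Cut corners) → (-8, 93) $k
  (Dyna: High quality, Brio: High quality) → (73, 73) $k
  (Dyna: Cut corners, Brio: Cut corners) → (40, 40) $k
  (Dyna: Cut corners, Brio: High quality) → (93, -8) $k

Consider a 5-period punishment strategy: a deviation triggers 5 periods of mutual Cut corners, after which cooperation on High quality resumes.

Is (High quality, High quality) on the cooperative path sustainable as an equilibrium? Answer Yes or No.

Yes

Comparing payoff streams over the 6 periods until play realigns: cooperate → 73(1+δ+…+δ^5); deviate → 93 + 40(δ+…+δ^5).
Cooperation is sustained iff (73−40)(δ+…+δ^5) ≥ 93−73.
δ+…+δ^5 = 3/7·(1−(3/7)^5)/(1−3/7) = 0.7392, and (93−73)/(73−40) = 0.6061.
0.7392 ≥ 0.6061, so cooperation is sustainable.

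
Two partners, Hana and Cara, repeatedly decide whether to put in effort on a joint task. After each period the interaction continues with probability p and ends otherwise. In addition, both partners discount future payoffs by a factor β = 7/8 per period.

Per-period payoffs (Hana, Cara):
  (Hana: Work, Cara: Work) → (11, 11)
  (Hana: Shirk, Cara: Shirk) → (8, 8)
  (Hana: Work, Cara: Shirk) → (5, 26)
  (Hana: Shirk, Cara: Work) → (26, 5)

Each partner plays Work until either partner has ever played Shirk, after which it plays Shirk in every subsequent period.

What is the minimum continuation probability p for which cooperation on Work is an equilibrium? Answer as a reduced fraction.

20/21

With continuation probability p and discount β, the effective per-period discount factor is βp.
Grim-trigger IC: βp ≥ (26−11)/(26−8) = 5/6.
So p ≥ (5/6)/(7/8) = 20/21.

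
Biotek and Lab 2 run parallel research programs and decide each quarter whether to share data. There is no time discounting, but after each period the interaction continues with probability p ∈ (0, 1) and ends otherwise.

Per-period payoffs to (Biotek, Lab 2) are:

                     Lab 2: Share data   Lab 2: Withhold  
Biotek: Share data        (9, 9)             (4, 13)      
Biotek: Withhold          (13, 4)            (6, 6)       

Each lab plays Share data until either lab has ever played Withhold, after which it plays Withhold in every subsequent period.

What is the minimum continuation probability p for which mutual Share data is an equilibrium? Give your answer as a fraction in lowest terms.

4/7

Expected cooperation value is 9 + p·9 + p²·9 + … = 9/(1−p); deviation gives 13 + p·6/(1−p).
9 ≥ 13(1−p) + 6p ⇒ 7p ≥ 4 ⇒ p ≥ 4/7.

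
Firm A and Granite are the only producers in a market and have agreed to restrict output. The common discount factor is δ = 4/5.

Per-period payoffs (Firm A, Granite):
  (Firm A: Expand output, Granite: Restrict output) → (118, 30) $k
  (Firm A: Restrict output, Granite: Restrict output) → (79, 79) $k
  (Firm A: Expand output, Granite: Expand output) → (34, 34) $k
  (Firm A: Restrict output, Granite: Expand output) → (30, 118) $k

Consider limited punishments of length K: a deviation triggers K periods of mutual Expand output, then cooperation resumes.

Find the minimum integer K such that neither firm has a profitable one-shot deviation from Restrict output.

IC: δ(1−δ^K)/(1−δ) ≥ (118−79)/(79−34) = 13/15.
With δ = 4/5: need 1 − δ^K ≥ 13/15·(1−4/5)/(4/5), i.e. δ^K ≤ 0.7833.
Since (4/5)^1 = 0.8000 and (4/5)^2 = 0.6400, the smallest such K is 2.

2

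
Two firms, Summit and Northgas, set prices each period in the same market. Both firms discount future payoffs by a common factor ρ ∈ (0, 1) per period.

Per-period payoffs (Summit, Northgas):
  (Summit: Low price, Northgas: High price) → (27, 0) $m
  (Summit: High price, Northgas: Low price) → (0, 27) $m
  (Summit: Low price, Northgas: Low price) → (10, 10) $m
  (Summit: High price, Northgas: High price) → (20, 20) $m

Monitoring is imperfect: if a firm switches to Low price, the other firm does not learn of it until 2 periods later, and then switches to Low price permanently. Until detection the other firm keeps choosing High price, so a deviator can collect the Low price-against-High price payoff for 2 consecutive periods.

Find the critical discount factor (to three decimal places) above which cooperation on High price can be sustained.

0.642

Deviating for the 2 undetected periods gains 27−20 = 7 per period over cooperation, then loses 20−10 = 10 per period forever once punishment starts.
Gain: 7(1 + ρ + … + ρ^1); loss: 10·ρ^2/(1−ρ).
No profitable deviation ⇔ 7(1−ρ^2) ≤ 10·ρ^2, i.e. ρ^2 ≥ 7/(7+10) = 7/17.
Hence ρ ≥ (7/17)^(1/2) ≈ 0.642.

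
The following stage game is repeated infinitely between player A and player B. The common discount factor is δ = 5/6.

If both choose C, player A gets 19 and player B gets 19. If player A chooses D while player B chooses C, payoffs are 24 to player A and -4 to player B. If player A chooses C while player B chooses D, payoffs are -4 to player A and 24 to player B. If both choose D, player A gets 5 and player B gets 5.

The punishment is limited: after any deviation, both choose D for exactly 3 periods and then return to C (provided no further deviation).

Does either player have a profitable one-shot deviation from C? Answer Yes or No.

No

IC: δ+…+δ^3 ≥ (24−19)/(19−5) = 5/14.
At δ = 5/6: partial sum = 2.1065 ≥ 0.3571. Cooperation sustainable.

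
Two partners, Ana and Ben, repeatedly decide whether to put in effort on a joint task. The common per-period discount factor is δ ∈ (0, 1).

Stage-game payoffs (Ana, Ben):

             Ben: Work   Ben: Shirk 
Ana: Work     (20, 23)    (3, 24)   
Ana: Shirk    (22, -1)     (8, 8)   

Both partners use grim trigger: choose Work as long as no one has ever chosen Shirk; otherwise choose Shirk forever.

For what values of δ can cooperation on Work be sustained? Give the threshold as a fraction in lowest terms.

Ana: cooperation gives 20 each period; deviation gives 22 once then 8 forever.
  20/(1−δ) ≥ 22 + 8δ/(1−δ) ⇒ δ ≥ 2/14 = 1/7.
Ben: cooperation gives 23 each period; deviation gives 24 once then 8 forever.
  δ ≥ 1/16.
Both must hold, so the binding constraint is Ana's: δ ≥ 1/7.

1/7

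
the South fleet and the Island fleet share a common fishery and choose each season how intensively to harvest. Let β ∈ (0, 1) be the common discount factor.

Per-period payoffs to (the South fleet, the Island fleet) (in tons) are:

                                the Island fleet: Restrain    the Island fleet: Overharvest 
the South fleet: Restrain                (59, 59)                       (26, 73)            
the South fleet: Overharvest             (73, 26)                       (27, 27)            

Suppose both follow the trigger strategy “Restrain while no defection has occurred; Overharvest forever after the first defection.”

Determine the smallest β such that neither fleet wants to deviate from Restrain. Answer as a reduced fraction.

7/23

Cooperation forever yields 59 each period: 59/(1−β).
Deviating yields 73 once, then 27 forever: 73 + 27β/(1−β).
No profitable deviation requires 59/(1−β) ≥ 73 + 27β/(1−β).
Multiplying by (1−β): 59 ≥ 73(1−β) + 27β = 73 − 46β.
So 46β ≥ 14, i.e. β ≥ 14/46 = 7/23.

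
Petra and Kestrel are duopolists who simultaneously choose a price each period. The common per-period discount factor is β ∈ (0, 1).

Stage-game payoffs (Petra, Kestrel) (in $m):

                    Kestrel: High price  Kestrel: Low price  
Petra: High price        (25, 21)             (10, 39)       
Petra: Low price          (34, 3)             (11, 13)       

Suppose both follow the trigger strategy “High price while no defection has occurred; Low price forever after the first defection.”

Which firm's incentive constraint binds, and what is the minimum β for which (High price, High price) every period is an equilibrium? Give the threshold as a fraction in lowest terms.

Kestrel; β ≥ 9/13

Petra's threshold: (34−25)/(34−11) = 9/23.
Kestrel's threshold: (39−21)/(39−13) = 9/13.
9/23 < 9/13, so Kestrel binds and β* = 9/13.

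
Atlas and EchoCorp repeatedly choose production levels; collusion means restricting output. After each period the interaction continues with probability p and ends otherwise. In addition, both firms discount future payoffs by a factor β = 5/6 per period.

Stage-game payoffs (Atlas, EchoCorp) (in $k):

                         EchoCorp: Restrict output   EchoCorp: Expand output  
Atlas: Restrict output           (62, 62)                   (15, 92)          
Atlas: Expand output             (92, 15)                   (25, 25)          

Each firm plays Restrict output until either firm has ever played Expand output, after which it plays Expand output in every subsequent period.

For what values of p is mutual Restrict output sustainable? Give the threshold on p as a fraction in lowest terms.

With continuation probability p and discount β, the effective per-period discount factor is βp.
Grim-trigger IC: βp ≥ (92−62)/(92−25) = 30/67.
So p ≥ (30/67)/(5/6) = 36/67.

36/67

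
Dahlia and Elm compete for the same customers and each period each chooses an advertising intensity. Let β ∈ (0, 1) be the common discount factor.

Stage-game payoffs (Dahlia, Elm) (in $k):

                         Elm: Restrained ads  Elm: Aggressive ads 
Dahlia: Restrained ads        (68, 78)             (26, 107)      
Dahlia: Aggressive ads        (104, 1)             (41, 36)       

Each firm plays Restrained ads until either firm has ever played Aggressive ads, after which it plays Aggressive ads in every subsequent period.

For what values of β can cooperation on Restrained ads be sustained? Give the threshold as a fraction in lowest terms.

Dahlia's threshold: (104−68)/(104−41) = 4/7.
Elm's threshold: (107−78)/(107−36) = 29/71.
4/7 > 29/71, so Dahlia binds and β* = 4/7.

4/7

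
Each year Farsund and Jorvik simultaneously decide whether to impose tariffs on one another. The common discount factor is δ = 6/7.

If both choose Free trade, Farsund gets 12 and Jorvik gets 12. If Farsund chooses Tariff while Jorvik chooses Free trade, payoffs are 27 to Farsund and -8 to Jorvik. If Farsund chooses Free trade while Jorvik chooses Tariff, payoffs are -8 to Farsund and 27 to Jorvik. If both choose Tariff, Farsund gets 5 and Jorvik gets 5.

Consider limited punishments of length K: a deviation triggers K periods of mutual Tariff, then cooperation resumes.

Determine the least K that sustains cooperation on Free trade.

No profitable deviation requires (12−5)(δ+…+δ^K) ≥ 27−12, i.e. δ+…+δ^K ≥ 15/7 ≈ 2.1429.
With δ = 6/7, the partial sums are K=1: 0.8571, K=2: 1.5918, K=3: 2.2216.
K = 3 is the first length at which the sum reaches 2.1429.

3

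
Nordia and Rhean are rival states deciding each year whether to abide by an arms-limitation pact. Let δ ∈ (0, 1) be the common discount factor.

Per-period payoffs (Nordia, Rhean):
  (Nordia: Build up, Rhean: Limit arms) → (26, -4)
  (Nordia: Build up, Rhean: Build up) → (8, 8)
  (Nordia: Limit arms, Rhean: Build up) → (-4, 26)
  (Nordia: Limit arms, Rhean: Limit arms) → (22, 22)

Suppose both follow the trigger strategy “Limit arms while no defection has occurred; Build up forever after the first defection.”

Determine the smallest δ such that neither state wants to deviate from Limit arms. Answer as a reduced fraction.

One-period gain from deviating is 26 − 22 = 4. The loss is 22 − 8 = 14 in every subsequent period, with present value 14·δ/(1−δ).
Deviation is unprofitable when 14·δ/(1−δ) ≥ 4, i.e. δ/(1−δ) ≥ 2/7.
Equivalently δ ≥ 4/(4+14) = 2/9.

2/9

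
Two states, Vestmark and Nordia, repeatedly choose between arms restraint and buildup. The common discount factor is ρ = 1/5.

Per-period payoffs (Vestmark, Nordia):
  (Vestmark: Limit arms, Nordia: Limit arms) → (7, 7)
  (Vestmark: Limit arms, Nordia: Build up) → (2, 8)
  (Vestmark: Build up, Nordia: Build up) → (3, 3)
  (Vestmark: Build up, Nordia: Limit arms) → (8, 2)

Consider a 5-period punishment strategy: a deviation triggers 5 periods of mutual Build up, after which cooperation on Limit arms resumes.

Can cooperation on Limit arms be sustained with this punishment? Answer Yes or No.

No

Comparing payoff streams over the 6 periods until play realigns: cooperate → 7(1+ρ+…+ρ^5); deviate → 8 + 3(ρ+…+ρ^5).
Cooperation is sustained iff (7−3)(ρ+…+ρ^5) ≥ 8−7.
ρ+…+ρ^5 = 1/5·(1−(1/5)^5)/(1−1/5) = 0.2499, and (8−7)/(7−3) = 0.2500.
0.2499 < 0.2500, so cooperation is not sustainable.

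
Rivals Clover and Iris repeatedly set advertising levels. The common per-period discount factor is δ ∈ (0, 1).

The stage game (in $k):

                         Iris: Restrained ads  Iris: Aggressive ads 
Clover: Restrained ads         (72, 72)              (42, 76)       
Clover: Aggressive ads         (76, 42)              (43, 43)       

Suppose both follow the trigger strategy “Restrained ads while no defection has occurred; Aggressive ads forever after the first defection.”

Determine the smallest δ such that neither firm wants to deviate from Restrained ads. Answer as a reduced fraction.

4/33

One-period gain from deviating is 76 − 72 = 4. The loss is 72 − 43 = 29 in every subsequent period, with present value 29·δ/(1−δ).
Deviation is unprofitable when 29·δ/(1−δ) ≥ 4, i.e. δ/(1−δ) ≥ 4/29.
Equivalently δ ≥ 4/(4+29) = 4/33.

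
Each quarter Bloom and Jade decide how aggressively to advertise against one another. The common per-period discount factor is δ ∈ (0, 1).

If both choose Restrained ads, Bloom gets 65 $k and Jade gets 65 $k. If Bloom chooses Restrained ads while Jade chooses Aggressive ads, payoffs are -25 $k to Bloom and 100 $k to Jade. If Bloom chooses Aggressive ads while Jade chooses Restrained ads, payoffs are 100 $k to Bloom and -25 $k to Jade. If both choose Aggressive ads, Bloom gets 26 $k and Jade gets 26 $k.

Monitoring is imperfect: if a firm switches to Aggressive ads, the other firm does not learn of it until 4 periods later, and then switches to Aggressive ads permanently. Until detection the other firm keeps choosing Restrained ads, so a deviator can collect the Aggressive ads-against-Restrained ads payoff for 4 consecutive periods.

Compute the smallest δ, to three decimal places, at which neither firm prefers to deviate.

0.829

Deviating for the 4 undetected periods gains 100−65 = 35 per period over cooperation, then loses 65−26 = 39 per period forever once punishment starts.
Gain: 35(1 + δ + … + δ^3); loss: 39·δ^4/(1−δ).
No profitable deviation ⇔ 35(1−δ^4) ≤ 39·δ^4, i.e. δ^4 ≥ 35/(35+39) = 35/74.
Hence δ ≥ (35/74)^(1/4) ≈ 0.829.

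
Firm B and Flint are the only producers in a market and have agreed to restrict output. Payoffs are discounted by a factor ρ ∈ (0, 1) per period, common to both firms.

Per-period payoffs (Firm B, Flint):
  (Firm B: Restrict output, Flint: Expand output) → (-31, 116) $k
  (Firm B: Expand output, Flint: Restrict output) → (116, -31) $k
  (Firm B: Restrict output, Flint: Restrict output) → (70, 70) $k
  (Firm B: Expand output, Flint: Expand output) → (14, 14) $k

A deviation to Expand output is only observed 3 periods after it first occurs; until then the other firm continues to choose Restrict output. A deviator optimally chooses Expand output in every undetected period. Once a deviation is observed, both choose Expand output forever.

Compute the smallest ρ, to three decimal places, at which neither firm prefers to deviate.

A deviator earns 116 for 3 periods, then 14 forever; cooperating earns 70 forever. Multiplying the IC by (1−ρ):
70 ≥ 116(1−ρ^3) + 14ρ^3, so 102·ρ^3 ≥ 46 and ρ^3 ≥ 23/51.
ρ ≥ (23/51)^(1/3) ≈ 0.767.

0.767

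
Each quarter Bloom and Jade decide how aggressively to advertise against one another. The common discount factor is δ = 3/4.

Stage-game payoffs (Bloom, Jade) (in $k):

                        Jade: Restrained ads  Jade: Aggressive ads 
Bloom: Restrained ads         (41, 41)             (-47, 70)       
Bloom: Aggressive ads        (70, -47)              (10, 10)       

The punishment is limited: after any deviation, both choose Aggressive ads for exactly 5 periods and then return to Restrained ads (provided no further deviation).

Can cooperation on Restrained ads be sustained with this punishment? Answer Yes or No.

Yes

IC: δ+…+δ^5 ≥ (70−41)/(41−10) = 29/31.
At δ = 3/4: partial sum = 2.2881 ≥ 0.9355. Cooperation sustainable.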